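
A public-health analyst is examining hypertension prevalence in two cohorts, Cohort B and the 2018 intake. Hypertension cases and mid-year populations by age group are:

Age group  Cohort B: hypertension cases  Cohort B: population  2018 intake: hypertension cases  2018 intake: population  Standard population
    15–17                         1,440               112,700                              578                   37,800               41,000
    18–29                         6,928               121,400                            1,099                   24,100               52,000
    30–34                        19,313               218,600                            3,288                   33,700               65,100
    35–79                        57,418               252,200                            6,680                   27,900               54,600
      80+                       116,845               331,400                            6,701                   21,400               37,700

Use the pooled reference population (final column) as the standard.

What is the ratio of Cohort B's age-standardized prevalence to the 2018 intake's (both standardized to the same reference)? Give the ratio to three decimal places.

1.022

Age-specific rates per 1,000 for Cohort B: 12.777, 57.068, 88.349, 227.669, 352.580.
For the 2018 intake: 15.291, 45.602, 97.567, 239.427, 313.131.
Standard total = 250,400; weights = 0.1637, 0.2077, 0.2600, 0.2181, 0.1506.
Cohort B: 0.1637×12.777 + 0.2077×57.068 + 0.2600×88.349 + 0.2181×227.669 + 0.1506×352.580 = 139.6399 per 1,000.
The 2018 intake: 0.1637×15.291 + 0.2077×45.602 + 0.2600×97.567 + 0.2181×239.427 + 0.1506×313.131 = 136.6914 per 1,000.
Ratio = 139.6399 ÷ 136.6914 = 1.02157.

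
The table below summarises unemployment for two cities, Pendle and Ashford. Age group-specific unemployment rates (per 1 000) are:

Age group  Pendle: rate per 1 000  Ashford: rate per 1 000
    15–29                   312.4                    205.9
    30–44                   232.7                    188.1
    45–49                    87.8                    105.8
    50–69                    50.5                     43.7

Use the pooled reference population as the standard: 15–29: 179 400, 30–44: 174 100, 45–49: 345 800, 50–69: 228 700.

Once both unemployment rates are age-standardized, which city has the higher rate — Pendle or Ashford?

Standard total = 928 000; weights = 0.1933, 0.1876, 0.3726, 0.2464.
Pendle: 0.1933×312.4 + 0.1876×232.7 + 0.3726×87.8 + 0.2464×50.5 = 149.2114 per 1 000.
Ashford: 0.1933×205.9 + 0.1876×188.1 + 0.3726×105.8 + 0.2464×43.7 = 125.2872 per 1 000.

Pendle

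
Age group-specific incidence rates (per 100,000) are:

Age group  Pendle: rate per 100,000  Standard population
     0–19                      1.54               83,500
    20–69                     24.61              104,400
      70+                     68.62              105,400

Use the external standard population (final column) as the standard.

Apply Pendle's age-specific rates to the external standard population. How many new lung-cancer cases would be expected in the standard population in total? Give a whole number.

Expected new lung-cancer cases = Σ (standard pop × age-specific rate ÷ 100,000)
= 83,500×1.54/100,000 + 104,400×24.61/100,000 + 105,400×68.62/100,000
= 1.29 + 25.69 + 72.33 = 99.30.

99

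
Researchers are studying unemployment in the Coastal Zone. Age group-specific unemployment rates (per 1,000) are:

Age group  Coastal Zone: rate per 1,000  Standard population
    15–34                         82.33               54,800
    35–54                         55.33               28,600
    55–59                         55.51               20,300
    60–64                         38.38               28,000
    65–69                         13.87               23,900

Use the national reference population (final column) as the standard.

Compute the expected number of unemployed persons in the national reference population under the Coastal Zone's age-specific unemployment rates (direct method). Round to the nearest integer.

8627

Expected unemployed persons = Σ (standard pop × age-specific rate ÷ 1,000)
= 54,800×82.33/1,000 + 28,600×55.33/1,000 + 20,300×55.51/1,000 + 28,000×38.38/1,000 + 23,900×13.87/1,000
= 4511.68 + 1582.44 + 1126.85 + 1074.64 + 331.49 = 8627.11.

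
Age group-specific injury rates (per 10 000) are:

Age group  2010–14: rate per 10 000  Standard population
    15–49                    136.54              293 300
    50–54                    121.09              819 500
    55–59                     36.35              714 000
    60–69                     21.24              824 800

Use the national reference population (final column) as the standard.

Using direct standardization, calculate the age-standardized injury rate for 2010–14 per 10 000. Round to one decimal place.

Standard total = 2 651 600; weights = 0.1106, 0.3091, 0.2693, 0.3111.
Standardized rate: 0.1106×136.54 + 0.3091×121.09 + 0.2693×36.35 + 0.3111×21.24 = 68.9218 per 10 000.

68.9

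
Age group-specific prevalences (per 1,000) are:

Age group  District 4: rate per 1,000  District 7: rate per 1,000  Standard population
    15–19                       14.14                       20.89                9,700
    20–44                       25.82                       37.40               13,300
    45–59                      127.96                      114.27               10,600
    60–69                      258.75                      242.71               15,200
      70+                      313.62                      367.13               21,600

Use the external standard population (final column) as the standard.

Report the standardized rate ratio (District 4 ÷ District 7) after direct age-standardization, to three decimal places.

Standard total = 70,400; weights = 0.1378, 0.1889, 0.1506, 0.2159, 0.3068.
District 4: 0.1378×14.14 + 0.1889×25.82 + 0.1506×127.96 + 0.2159×258.75 + 0.3068×313.62 = 178.1837 per 1,000.
District 7: 0.1378×20.89 + 0.1889×37.40 + 0.1506×114.27 + 0.2159×242.71 + 0.3068×367.13 = 192.1948 per 1,000.
Ratio = 178.1837 ÷ 192.1948 = 0.92710.

0.927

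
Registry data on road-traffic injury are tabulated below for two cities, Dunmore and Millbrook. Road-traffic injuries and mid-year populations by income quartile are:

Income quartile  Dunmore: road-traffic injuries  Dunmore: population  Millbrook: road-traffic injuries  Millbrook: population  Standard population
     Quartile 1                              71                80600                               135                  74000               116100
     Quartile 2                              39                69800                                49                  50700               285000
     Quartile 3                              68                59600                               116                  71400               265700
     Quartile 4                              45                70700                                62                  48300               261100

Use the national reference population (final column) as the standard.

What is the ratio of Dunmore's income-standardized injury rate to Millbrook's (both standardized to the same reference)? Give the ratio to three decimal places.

Income-specific rates per 100000 for Dunmore: 88.09, 55.87, 114.09, 63.65.
For Millbrook: 182.43, 96.65, 162.46, 128.36.
Standard total = 927900; weights = 0.1251, 0.3071, 0.2863, 0.2814.
Dunmore: 0.1251×88.09 + 0.3071×55.87 + 0.2863×114.09 + 0.2814×63.65 = 78.7637 per 100000.
Millbrook: 0.1251×182.43 + 0.3071×96.65 + 0.2863×162.46 + 0.2814×128.36 = 135.1521 per 100000.
Ratio = 78.7637 ÷ 135.1521 = 0.58278.

0.583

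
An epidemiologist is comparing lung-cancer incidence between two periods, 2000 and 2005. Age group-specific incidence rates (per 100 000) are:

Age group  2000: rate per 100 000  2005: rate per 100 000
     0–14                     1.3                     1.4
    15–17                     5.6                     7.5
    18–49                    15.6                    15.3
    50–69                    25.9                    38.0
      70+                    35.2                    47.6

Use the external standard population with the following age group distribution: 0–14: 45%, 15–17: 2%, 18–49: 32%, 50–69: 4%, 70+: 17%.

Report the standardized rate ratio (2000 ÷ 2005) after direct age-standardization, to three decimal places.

Standard weights: 0.45, 0.02, 0.32, 0.04, 0.17.
2000: 0.4500×1.3 + 0.0200×5.6 + 0.3200×15.6 + 0.0400×25.9 + 0.1700×35.2 = 12.7090 per 100 000.
2005: 0.4500×1.4 + 0.0200×7.5 + 0.3200×15.3 + 0.0400×38.0 + 0.1700×47.6 = 15.2880 per 100 000.
Ratio = 12.7090 ÷ 15.2880 = 0.83131.

0.831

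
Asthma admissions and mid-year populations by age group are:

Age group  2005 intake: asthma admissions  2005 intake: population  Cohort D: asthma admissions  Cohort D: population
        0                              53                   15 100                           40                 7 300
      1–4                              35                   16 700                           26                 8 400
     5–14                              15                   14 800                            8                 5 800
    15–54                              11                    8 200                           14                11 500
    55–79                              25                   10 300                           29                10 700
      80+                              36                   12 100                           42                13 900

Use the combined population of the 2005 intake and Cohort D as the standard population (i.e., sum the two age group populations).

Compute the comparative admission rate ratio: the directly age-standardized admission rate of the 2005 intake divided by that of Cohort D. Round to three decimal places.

0.790

Age-specific rates per 10 000 for the 2005 intake: 35.10, 20.96, 10.14, 13.41, 24.27, 29.75.
For Cohort D: 54.79, 30.95, 13.79, 12.17, 27.10, 30.22.
Combined standard total = 134 800; weights = 0.1662, 0.1862, 0.1528, 0.1461, 0.1558, 0.1929.
The 2005 intake: 0.1662×35.10 + 0.1862×20.96 + 0.1528×10.14 + 0.1461×13.41 + 0.1558×24.27 + 0.1929×29.75 = 22.7640 per 10 000.
Cohort D: 0.1662×54.79 + 0.1862×30.95 + 0.1528×13.79 + 0.1461×12.17 + 0.1558×27.10 + 0.1929×30.22 = 28.8059 per 10 000.
Ratio = 22.7640 ÷ 28.8059 = 0.79025.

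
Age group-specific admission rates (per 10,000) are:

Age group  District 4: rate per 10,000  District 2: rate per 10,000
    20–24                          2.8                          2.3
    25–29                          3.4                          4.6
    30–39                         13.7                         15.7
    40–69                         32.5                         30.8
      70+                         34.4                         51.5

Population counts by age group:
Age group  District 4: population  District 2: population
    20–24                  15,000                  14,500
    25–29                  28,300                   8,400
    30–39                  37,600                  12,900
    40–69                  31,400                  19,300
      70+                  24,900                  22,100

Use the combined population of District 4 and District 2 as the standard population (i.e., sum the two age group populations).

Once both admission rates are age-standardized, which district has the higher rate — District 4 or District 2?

District 2

Combined standard total = 214,400; weights = 0.1376, 0.1712, 0.2355, 0.2365, 0.2192.
District 4: 0.1376×2.8 + 0.1712×3.4 + 0.2355×13.7 + 0.2365×32.5 + 0.2192×34.4 = 19.4206 per 10,000.
District 2: 0.1376×2.3 + 0.1712×4.6 + 0.2355×15.7 + 0.2365×30.8 + 0.2192×51.5 = 23.3749 per 10,000.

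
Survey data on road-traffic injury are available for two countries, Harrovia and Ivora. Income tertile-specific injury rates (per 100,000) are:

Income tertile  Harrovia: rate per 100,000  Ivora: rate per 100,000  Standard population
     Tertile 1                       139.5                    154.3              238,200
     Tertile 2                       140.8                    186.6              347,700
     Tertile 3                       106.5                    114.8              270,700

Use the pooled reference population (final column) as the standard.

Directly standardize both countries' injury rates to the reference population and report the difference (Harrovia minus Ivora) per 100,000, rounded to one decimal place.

Standard total = 856,600; weights = 0.2781, 0.4059, 0.3160.
Harrovia: 0.2781×139.5 + 0.4059×140.8 + 0.3160×106.5 = 129.5991 per 100,000.
Ivora: 0.2781×154.3 + 0.4059×186.6 + 0.3160×114.8 = 154.9281 per 100,000.
Difference = 129.5991 − 154.9281 = -25.3290.

-25.3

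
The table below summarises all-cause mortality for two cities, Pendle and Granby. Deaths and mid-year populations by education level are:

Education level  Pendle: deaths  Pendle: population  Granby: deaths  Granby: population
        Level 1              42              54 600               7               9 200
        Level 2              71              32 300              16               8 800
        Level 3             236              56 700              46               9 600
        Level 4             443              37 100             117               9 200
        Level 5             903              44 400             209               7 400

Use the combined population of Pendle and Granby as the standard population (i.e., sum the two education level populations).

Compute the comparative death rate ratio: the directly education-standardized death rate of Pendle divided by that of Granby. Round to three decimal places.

Education-specific rates per 1 000 for Pendle: 0.769, 2.198, 4.162, 11.941, 20.338.
For Granby: 0.761, 1.818, 4.792, 12.717, 28.243.
Combined standard total = 269 300; weights = 0.2369, 0.1526, 0.2462, 0.1719, 0.1924.
Pendle: 0.2369×0.769 + 0.1526×2.198 + 0.2462×4.162 + 0.1719×11.941 + 0.1924×20.338 = 7.5074 per 1 000.
Granby: 0.2369×0.761 + 0.1526×1.818 + 0.2462×4.792 + 0.1719×12.717 + 0.1924×28.243 = 9.2565 per 1 000.
Ratio = 7.5074 ÷ 9.2565 = 0.81104.

0.811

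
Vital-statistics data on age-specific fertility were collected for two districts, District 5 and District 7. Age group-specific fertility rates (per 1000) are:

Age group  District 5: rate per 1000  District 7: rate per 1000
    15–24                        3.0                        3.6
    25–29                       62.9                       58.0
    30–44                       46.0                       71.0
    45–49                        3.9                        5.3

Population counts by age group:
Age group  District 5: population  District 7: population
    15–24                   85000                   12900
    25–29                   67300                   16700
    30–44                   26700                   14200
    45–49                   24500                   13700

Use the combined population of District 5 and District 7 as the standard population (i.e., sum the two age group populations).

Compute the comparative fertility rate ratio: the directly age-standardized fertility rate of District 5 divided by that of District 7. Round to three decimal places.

Combined standard total = 261000; weights = 0.3751, 0.3218, 0.1567, 0.1464.
District 5: 0.3751×3.0 + 0.3218×62.9 + 0.1567×46.0 + 0.1464×3.9 = 29.1482 per 1000.
District 7: 0.3751×3.6 + 0.3218×58.0 + 0.1567×71.0 + 0.1464×5.3 = 31.9188 per 1000.
Ratio = 29.1482 ÷ 31.9188 = 0.91320.

0.913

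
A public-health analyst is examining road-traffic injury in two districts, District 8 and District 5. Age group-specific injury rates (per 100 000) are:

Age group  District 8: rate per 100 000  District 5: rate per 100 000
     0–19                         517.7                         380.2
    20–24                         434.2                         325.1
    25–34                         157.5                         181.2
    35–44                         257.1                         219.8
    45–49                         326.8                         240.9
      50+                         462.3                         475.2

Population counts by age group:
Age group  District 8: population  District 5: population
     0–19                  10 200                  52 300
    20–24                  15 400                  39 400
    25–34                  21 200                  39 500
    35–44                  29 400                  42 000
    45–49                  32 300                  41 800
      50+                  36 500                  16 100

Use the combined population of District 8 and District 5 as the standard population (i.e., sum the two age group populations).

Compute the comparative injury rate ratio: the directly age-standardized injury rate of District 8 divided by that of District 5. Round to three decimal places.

1.193

Combined standard total = 376 100; weights = 0.1662, 0.1457, 0.1614, 0.1898, 0.1970, 0.1399.
District 8: 0.1662×517.7 + 0.1457×434.2 + 0.1614×157.5 + 0.1898×257.1 + 0.1970×326.8 + 0.1399×462.3 = 352.5670 per 100 000.
District 5: 0.1662×380.2 + 0.1457×325.1 + 0.1614×181.2 + 0.1898×219.8 + 0.1970×240.9 + 0.1399×475.2 = 295.4447 per 100 000.
Ratio = 352.5670 ÷ 295.4447 = 1.19334.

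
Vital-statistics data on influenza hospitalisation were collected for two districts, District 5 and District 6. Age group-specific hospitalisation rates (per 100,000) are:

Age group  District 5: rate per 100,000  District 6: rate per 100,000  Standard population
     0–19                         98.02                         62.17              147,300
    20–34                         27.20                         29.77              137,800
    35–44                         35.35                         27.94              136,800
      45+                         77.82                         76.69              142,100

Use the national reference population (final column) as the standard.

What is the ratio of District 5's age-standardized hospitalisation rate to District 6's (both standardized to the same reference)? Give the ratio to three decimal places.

Standard total = 564,000; weights = 0.2612, 0.2443, 0.2426, 0.2520.
District 5: 0.2612×98.02 + 0.2443×27.20 + 0.2426×35.35 + 0.2520×77.82 = 60.4266 per 100,000.
District 6: 0.2612×62.17 + 0.2443×29.77 + 0.2426×27.94 + 0.2520×76.69 = 49.6096 per 100,000.
Ratio = 60.4266 ÷ 49.6096 = 1.21804.

1.218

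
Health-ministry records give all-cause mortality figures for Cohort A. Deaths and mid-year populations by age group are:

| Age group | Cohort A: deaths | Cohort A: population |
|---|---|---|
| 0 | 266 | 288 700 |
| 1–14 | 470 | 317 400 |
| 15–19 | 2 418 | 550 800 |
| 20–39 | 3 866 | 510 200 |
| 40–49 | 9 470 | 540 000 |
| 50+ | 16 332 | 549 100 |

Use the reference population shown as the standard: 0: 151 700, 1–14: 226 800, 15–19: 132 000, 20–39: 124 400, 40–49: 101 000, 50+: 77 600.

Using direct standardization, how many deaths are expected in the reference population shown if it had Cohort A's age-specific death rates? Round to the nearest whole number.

Age-specific rates per 100 000 for Cohort A: 92.14, 148.08, 439.00, 757.74, 1753.70, 2974.32.
Expected deaths = Σ (standard pop × age-specific rate ÷ 100 000)
= 151 700×92.14/100 000 + 226 800×148.08/100 000 + 132 000×439.00/100 000 + 124 400×757.74/100 000 + 101 000×1753.70/100 000 + 77 600×2974.32/100 000
= 139.77 + 335.84 + 579.48 + 942.63 + 1771.24 + 2308.07 = 6077.04.

6077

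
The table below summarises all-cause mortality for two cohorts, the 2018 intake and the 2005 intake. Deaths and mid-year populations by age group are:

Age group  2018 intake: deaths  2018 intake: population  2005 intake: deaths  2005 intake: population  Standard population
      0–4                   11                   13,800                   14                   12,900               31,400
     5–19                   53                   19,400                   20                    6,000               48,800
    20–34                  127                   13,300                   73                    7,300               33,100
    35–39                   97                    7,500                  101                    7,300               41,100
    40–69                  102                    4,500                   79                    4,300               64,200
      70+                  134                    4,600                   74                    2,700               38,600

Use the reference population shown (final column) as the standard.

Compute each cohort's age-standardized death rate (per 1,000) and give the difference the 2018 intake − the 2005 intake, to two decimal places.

Age-specific rates per 1,000 for the 2018 intake: 0.797, 2.732, 9.549, 12.933, 22.667, 29.130.
For the 2005 intake: 1.085, 3.333, 10.000, 13.836, 18.372, 27.407.
Standard total = 257,200; weights = 0.1221, 0.1897, 0.1287, 0.1598, 0.2496, 0.1501.
The 2018 intake: 0.1221×0.797 + 0.1897×2.732 + 0.1287×9.549 + 0.1598×12.933 + 0.2496×22.667 + 0.1501×29.130 = 13.9409 per 1,000.
The 2005 intake: 0.1221×1.085 + 0.1897×3.333 + 0.1287×10.000 + 0.1598×13.836 + 0.2496×18.372 + 0.1501×27.407 = 12.9619 per 1,000.
Difference = 13.9409 − 12.9619 = 0.9790.

0.98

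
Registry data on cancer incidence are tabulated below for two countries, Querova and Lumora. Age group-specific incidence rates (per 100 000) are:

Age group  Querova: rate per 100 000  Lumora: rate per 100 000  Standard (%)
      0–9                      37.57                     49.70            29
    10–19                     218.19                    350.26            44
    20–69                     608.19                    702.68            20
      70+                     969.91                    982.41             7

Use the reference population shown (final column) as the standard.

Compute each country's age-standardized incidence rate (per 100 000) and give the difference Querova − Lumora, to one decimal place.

Standard weights: 0.29, 0.44, 0.20, 0.07.
Querova: 0.2900×37.57 + 0.4400×218.19 + 0.2000×608.19 + 0.0700×969.91 = 296.4306 per 100 000.
Lumora: 0.2900×49.70 + 0.4400×350.26 + 0.2000×702.68 + 0.0700×982.41 = 377.8321 per 100 000.
Difference = 296.4306 − 377.8321 = -81.4015.

-81.4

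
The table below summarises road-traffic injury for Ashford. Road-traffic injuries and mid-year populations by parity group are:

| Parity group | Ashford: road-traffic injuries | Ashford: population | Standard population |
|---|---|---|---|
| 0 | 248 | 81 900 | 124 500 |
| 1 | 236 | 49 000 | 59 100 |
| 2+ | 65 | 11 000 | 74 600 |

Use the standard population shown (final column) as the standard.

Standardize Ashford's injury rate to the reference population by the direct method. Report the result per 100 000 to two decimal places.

Parity-specific rates per 100 000 for Ashford: 302.81, 481.63, 590.91.
Standard total = 258 200; weights = 0.4822, 0.2289, 0.2889.
Standardized rate: 0.4822×302.81 + 0.2289×481.63 + 0.2889×590.91 = 426.9789 per 100 000.

426.98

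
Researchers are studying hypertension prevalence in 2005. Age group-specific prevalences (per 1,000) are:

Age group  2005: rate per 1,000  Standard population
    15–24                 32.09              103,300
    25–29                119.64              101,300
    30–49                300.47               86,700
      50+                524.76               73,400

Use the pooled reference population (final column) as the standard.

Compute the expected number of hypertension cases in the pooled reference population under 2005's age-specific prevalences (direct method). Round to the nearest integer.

80003

Expected hypertension cases = Σ (standard pop × age-specific rate ÷ 1,000)
= 103,300×32.09/1,000 + 101,300×119.64/1,000 + 86,700×300.47/1,000 + 73,400×524.76/1,000
= 3314.90 + 12119.53 + 26050.75 + 38517.38 = 80002.56.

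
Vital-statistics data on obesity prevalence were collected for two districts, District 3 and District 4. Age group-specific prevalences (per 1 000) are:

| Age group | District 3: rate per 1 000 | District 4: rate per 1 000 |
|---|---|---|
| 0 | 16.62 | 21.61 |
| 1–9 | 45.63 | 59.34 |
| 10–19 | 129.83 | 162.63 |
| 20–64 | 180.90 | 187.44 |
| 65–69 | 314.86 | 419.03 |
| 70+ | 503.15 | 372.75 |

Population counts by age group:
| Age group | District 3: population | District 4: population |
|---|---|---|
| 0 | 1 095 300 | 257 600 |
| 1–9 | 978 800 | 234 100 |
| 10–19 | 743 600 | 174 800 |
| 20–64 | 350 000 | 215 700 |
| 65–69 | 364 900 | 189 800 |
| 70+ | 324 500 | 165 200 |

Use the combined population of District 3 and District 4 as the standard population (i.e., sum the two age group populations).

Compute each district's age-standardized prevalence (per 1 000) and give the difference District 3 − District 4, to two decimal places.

-10.04

Combined standard total = 5 094 300; weights = 0.2656, 0.2381, 0.1803, 0.1110, 0.1089, 0.0961.
District 3: 0.2656×16.62 + 0.2381×45.63 + 0.1803×129.83 + 0.1110×180.90 + 0.1089×314.86 + 0.0961×503.15 = 141.4220 per 1 000.
District 4: 0.2656×21.61 + 0.2381×59.34 + 0.1803×162.63 + 0.1110×187.44 + 0.1089×419.03 + 0.0961×372.75 = 151.4586 per 1 000.
Difference = 141.4220 − 151.4586 = -10.0366.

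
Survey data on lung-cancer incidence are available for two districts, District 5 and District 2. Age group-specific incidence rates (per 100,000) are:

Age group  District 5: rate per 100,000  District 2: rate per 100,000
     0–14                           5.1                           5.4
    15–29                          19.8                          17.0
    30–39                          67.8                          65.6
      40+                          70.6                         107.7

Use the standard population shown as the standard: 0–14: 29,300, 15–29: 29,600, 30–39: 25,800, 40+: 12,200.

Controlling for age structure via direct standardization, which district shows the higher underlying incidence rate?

Standard total = 96,900; weights = 0.3024, 0.3055, 0.2663, 0.1259.
District 5: 0.3024×5.1 + 0.3055×19.8 + 0.2663×67.8 + 0.1259×70.6 = 34.5312 per 100,000.
District 2: 0.3024×5.4 + 0.3055×17.0 + 0.2663×65.6 + 0.1259×107.7 = 37.8518 per 100,000.

District 2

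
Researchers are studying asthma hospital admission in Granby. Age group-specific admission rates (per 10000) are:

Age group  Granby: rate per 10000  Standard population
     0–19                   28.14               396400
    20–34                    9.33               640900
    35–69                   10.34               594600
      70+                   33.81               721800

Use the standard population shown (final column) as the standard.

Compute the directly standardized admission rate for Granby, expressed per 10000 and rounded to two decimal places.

20.26

Standard total = 2353700; weights = 0.1684, 0.2723, 0.2526, 0.3067.
Standardized rate: 0.1684×28.14 + 0.2723×9.33 + 0.2526×10.34 + 0.3067×33.81 = 20.2602 per 10000.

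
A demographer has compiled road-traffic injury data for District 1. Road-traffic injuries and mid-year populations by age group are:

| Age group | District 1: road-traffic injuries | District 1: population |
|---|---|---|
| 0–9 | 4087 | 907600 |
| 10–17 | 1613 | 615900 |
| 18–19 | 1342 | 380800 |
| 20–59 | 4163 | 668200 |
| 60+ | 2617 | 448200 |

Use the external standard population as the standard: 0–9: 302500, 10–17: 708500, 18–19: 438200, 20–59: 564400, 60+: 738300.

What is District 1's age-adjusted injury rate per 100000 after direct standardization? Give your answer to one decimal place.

Age-specific rates per 100000 for District 1: 450.31, 261.89, 352.42, 623.02, 583.89.
Standard total = 2751900; weights = 0.1099, 0.2575, 0.1592, 0.2051, 0.2683.
Standardized rate: 0.1099×450.31 + 0.2575×261.89 + 0.1592×352.42 + 0.2051×623.02 + 0.2683×583.89 = 457.4715 per 100000.

457.5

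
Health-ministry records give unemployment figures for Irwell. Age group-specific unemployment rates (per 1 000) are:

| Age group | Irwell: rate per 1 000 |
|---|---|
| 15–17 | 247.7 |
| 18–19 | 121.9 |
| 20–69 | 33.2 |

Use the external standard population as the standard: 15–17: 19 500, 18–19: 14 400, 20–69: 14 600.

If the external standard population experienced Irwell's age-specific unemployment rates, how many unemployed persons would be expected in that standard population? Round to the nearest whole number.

Expected unemployed persons = Σ (standard pop × age-specific rate ÷ 1 000)
= 19 500×247.7/1 000 + 14 400×121.9/1 000 + 14 600×33.2/1 000
= 4830.15 + 1755.36 + 484.72 = 7070.23.

7070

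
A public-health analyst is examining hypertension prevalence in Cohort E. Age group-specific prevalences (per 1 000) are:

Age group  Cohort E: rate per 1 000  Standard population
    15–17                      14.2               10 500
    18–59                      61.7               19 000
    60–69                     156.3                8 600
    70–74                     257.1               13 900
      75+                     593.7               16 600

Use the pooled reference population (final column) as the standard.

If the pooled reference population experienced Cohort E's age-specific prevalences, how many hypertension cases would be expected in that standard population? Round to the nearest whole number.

Expected hypertension cases = Σ (standard pop × age-specific rate ÷ 1 000)
= 10 500×14.2/1 000 + 19 000×61.7/1 000 + 8 600×156.3/1 000 + 13 900×257.1/1 000 + 16 600×593.7/1 000
= 149.10 + 1172.30 + 1344.18 + 3573.69 + 9855.42 = 16094.69.

16095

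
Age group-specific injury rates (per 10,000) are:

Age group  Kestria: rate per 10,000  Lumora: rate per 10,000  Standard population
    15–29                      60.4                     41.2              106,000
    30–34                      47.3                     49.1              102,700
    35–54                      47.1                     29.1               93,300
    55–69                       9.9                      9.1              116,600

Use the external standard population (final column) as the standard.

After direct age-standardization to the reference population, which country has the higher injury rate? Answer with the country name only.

Kestria

Standard total = 418,600; weights = 0.2532, 0.2453, 0.2229, 0.2785.
Kestria: 0.2532×60.4 + 0.2453×47.3 + 0.2229×47.1 + 0.2785×9.9 = 40.1550 per 10,000.
Lumora: 0.2532×41.2 + 0.2453×49.1 + 0.2229×29.1 + 0.2785×9.1 = 31.4999 per 10,000.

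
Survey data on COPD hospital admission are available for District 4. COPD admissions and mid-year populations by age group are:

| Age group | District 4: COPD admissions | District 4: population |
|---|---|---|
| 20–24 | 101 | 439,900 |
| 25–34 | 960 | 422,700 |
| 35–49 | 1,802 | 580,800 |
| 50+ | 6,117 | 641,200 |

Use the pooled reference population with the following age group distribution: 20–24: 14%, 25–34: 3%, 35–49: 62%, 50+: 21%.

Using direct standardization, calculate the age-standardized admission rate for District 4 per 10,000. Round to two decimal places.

40.27

Age-specific rates per 10,000 for District 4: 2.30, 22.71, 31.03, 95.40.
Standard weights: 0.14, 0.03, 0.62, 0.21.
Standardized rate: 0.1400×2.30 + 0.0300×22.71 + 0.6200×31.03 + 0.2100×95.40 = 40.2728 per 10,000.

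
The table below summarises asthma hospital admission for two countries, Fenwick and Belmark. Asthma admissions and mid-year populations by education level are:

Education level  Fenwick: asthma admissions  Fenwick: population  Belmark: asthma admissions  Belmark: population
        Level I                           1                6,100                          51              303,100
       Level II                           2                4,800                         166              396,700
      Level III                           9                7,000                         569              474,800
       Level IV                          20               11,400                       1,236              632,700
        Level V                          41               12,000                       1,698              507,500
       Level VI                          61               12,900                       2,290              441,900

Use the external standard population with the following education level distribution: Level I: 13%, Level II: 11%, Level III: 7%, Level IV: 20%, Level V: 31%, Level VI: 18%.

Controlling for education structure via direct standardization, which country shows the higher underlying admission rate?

Belmark

Education-specific rates per 10,000 for Fenwick: 1.64, 4.17, 12.86, 17.54, 34.17, 47.29.
For Belmark: 1.68, 4.18, 11.98, 19.54, 33.46, 51.82.
Standard weights: 0.13, 0.11, 0.07, 0.20, 0.31, 0.18.
Fenwick: 0.1300×1.64 + 0.1100×4.17 + 0.0700×12.86 + 0.2000×17.54 + 0.3100×34.17 + 0.1800×47.29 = 24.1835 per 10,000.
Belmark: 0.1300×1.68 + 0.1100×4.18 + 0.0700×11.98 + 0.2000×19.54 + 0.3100×33.46 + 0.1800×51.82 = 25.1249 per 10,000.
The crude rates (24.72 vs 21.80) would put Fenwick higher, but that reflects its education composition; once standardized to a common education structure, Belmark has the higher underlying rate.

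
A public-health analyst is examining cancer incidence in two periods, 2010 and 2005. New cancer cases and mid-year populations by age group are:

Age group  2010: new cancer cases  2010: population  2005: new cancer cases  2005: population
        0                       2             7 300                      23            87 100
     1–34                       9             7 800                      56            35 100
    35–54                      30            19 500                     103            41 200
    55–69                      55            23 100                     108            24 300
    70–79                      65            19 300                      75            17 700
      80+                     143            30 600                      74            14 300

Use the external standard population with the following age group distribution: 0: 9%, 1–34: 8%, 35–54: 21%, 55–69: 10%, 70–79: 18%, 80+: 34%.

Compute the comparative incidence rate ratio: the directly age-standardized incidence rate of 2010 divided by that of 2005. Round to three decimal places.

Age-specific rates per 100 000 for 2010: 27.40, 115.38, 153.85, 238.10, 336.79, 467.32.
For 2005: 26.41, 159.54, 250.00, 444.44, 423.73, 517.48.
Standard weights: 0.09, 0.08, 0.21, 0.10, 0.18, 0.34.
2010: 0.0900×27.40 + 0.0800×115.38 + 0.2100×153.85 + 0.1000×238.10 + 0.1800×336.79 + 0.3400×467.32 = 287.3244 per 100 000.
2005: 0.0900×26.41 + 0.0800×159.54 + 0.2100×250.00 + 0.1000×444.44 + 0.1800×423.73 + 0.3400×517.48 = 364.2998 per 100 000.
Ratio = 287.3244 ÷ 364.2998 = 0.78870.

0.789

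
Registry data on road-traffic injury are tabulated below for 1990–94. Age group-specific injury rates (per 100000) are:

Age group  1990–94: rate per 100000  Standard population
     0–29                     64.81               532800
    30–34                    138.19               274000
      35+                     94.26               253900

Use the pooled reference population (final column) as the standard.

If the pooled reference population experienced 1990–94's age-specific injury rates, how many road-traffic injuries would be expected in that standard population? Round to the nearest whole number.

Expected road-traffic injuries = Σ (standard pop × age-specific rate ÷ 100000)
= 532800×64.81/100000 + 274000×138.19/100000 + 253900×94.26/100000
= 345.31 + 378.64 + 239.33 = 963.27.

963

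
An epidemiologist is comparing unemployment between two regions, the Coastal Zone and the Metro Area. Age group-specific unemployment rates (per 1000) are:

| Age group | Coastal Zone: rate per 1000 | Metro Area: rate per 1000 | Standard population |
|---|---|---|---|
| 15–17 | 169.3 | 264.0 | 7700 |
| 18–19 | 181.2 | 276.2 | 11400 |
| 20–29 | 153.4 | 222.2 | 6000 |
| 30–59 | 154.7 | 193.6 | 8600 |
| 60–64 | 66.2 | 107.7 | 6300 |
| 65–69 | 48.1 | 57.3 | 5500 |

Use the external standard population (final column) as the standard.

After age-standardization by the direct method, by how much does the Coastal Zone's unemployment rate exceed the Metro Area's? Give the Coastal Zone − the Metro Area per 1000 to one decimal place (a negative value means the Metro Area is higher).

-63.1

Standard total = 45500; weights = 0.1692, 0.2505, 0.1319, 0.1890, 0.1385, 0.1209.
The Coastal Zone: 0.1692×169.3 + 0.2505×181.2 + 0.1319×153.4 + 0.1890×154.7 + 0.1385×66.2 + 0.1209×48.1 = 138.4993 per 1000.
The Metro Area: 0.1692×264.0 + 0.2505×276.2 + 0.1319×222.2 + 0.1890×193.6 + 0.1385×107.7 + 0.1209×57.3 = 201.6110 per 1000.
Difference = 138.4993 − 201.6110 = -63.1116.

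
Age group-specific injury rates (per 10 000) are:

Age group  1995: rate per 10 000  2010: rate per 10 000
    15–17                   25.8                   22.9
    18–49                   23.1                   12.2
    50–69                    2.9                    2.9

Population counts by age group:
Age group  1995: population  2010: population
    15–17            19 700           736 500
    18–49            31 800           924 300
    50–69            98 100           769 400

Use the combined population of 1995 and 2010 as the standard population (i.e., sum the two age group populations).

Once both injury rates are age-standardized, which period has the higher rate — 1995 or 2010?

1995

Combined standard total = 2 579 800; weights = 0.2931, 0.3706, 0.3363.
1995: 0.2931×25.8 + 0.3706×23.1 + 0.3363×2.9 = 17.0989 per 10 000.
2010: 0.2931×22.9 + 0.3706×12.2 + 0.3363×2.9 = 12.2091 per 10 000.
The crude rates (10.21 vs 12.50) would put 2010 higher, but that reflects its age composition; once standardized to a common age structure, 1995 has the higher underlying rate.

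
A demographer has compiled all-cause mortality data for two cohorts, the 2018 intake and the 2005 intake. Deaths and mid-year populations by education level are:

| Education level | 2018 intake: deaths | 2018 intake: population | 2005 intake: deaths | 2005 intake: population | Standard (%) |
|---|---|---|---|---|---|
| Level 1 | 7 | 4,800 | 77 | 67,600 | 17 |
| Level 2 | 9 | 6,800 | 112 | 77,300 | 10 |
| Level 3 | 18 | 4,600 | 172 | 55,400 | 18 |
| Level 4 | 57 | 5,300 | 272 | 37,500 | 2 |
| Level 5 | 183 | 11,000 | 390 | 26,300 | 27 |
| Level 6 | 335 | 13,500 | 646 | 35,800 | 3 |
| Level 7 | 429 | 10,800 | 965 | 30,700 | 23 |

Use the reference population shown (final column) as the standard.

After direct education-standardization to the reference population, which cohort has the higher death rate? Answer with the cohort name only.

2018 intake

Education-specific rates per 1,000 for the 2018 intake: 1.458, 1.324, 3.913, 10.755, 16.636, 24.815, 39.722.
For the 2005 intake: 1.139, 1.449, 3.105, 7.253, 14.829, 18.045, 31.433.
Standard weights: 0.17, 0.10, 0.18, 0.02, 0.27, 0.03, 0.23.
The 2018 intake: 0.1700×1.458 + 0.1000×1.324 + 0.1800×3.913 + 0.0200×10.755 + 0.2700×16.636 + 0.0300×24.815 + 0.2300×39.722 = 15.6721 per 1,000.
The 2005 intake: 0.1700×1.139 + 0.1000×1.449 + 0.1800×3.105 + 0.0200×7.253 + 0.2700×14.829 + 0.0300×18.045 + 0.2300×31.433 = 12.8172 per 1,000.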